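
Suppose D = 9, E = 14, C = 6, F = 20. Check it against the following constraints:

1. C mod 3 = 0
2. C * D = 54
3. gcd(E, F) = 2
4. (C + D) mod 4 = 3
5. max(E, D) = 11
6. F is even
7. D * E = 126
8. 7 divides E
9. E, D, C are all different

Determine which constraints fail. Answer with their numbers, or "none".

1. 6 mod 3 = 0 — holds.
2. C * D = 6 * 9 = 54 — holds.
3. gcd(14, 20) = 2 — holds.
4. C + D = 15; 15 mod 4 = 3 — holds.
5. max(14, 9) = 14, not 11 — does not hold.
6. F = 20 is even — holds.
7. D * E = 9 * 14 = 126 — holds.
8. 14 / 7 = 2, so 7 divides 14 — holds.
9. values 14, 9, 6 are pairwise distinct — holds.

Constraint 5 does not hold.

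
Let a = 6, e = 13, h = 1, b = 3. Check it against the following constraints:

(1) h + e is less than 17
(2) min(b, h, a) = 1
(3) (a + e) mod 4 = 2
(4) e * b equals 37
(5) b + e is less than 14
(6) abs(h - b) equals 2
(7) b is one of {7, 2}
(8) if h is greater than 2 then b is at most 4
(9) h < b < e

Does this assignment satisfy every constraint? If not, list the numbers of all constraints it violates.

(1) h + e = 1 + 13 = 14; 14 < 17  yes
(2) min(3, 1, 6) = 1  yes
(3) a + e = 19; 19 mod 4 = 3, not 2  no
(4) e * b = 13 * 3 = 39, not 37  no
(5) b + e = 3 + 13 = 16; 16 ≥ 14, bound 14 not met  no
(6) abs(1 - 3) = 2  yes
(7) b = 3 is not in {7, 2}  no
(8) h = 1, not > 2; antecedent false, conditional vacuously true  yes
(9) values 1 < 3 < 13  yes

The assignment fails constraints 3, 4, 5, and 7.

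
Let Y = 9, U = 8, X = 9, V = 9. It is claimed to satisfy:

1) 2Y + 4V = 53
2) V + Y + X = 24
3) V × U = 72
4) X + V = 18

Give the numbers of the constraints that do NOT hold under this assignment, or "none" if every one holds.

1) 2Y + 4V = 2(9) + 4(9) = 54, not 53 — does not hold.
2) V + Y + X = 9 + 9 + 9 = 27, not 24 — does not hold.
3) V × U = 9 × 8 = 72 — holds.
4) X + V = 9 + 9 = 18 — holds.

Violated: 1 and 2.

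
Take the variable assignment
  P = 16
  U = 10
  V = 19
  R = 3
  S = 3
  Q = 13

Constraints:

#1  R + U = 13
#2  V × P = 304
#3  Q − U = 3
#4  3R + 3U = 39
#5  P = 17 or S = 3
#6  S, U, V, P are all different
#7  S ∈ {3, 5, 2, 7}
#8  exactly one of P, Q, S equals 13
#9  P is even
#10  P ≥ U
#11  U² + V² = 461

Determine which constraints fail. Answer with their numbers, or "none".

The assignment satisfies every constraint.

#1 R + U = 3 + 10 = 13 — holds.
#2 V × P = 19 × 16 = 304 — holds.
#3 Q − U = 13 − 10 = 3 — holds.
#4 3R + 3U = 3(3) + 3(10) = 39 — holds.
#5 P = 16 ≠ 17, but S = 3 = 3 (second disjunct) — holds.
#6 values 3, 10, 19, 16 are pairwise distinct — holds.
#7 S = 3 is in {3, 5, 2, 7} — holds.
#8 P=16, Q=13, S=3; 1 of them equals 13 — holds.
#9 P = 16 is even — holds.
#10 P = 16, U = 10; 16 ≥ 10 — holds.
#11 U² + V² = 10² + 19² = 100 + 361 = 461 — holds.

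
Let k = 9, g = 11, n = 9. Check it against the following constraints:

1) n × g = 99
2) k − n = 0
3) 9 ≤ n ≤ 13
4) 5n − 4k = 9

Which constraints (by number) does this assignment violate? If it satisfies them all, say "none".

1) n × g = 9 × 11 = 99 — holds.
2) k − n = 9 − 9 = 0 — holds.
3) n = 9 lies in [9, 13] — holds.
4) 5n − 4k = 5(9) − 4(9) = 9 — holds.

The assignment satisfies every constraint.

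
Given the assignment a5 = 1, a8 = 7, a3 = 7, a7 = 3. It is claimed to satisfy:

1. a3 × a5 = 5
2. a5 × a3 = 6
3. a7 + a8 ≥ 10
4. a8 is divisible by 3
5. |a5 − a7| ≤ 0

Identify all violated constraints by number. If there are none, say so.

Constraints 1, 2, 4, and 5 do not hold.

1. a3 × a5 = 7 × 1 = 7, not 5 — violated.
2. a5 × a3 = 1 × 7 = 7, not 6 — violated.
3. a7 + a8 = 3 + 7 = 10; 10 ≥ 10 — satisfied.
4. 7 = 3×2 + 1, so 3 does not divide 7 — violated.
5. |1 − 3| = 2; 2 > 0, exceeds bound 0 — violated.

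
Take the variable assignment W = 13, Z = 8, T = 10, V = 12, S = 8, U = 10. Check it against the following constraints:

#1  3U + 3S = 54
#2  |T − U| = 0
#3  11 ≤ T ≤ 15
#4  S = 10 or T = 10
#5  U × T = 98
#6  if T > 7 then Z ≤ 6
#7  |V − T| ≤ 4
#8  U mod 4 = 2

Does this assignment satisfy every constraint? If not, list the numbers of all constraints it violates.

The assignment fails constraints 3, 5, and 6.

#1 3U + 3S = 3(10) + 3(8) = 54 — holds.
#2 |10 − 10| = 0 — holds.
#3 T = 10 is outside [11, 15] — fails.
#4 S = 8 ≠ 10, but T = 10 = 10 (second disjunct) — holds.
#5 U × T = 10 × 10 = 100, not 98 — fails.
#6 T = 10 > 7, so we need Z ≤ 6; but Z = 8 > 6 — fails.
#7 |12 − 10| = 2; 2 ≤ 4 — holds.
#8 10 mod 4 = 2 — holds.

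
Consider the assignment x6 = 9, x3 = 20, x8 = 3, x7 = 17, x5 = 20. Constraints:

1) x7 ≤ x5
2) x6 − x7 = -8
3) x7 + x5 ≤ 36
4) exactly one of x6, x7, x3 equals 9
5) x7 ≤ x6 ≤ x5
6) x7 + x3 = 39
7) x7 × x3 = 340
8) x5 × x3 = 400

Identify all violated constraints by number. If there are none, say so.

1) x7 = 17, x5 = 20; 17 ≤ 20 — holds.
2) x6 − x7 = 9 − 17 = -8 — holds.
3) x7 + x5 = 17 + 20 = 37; 37 > 36, bound 36 not met — does not hold.
4) x6=9, x7=17, x3=20; 1 of them equals 9 — holds.
5) values 17, 9, 20; x7 = 17 is not ≤ x6 = 9 — does not hold.
6) x7 + x3 = 17 + 20 = 37, not 39 — does not hold.
7) x7 × x3 = 17 × 20 = 340 — holds.
8) x5 × x3 = 20 × 20 = 400 — holds.

Constraints 3, 5, 6 are violated.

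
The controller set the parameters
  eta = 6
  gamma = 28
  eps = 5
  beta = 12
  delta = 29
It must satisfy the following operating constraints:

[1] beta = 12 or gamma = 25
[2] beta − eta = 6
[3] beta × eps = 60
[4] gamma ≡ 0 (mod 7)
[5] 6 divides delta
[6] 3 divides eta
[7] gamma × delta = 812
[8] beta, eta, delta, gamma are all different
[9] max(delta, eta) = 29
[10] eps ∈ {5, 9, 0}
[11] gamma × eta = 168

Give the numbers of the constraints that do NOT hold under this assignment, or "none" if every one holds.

No — constraint 5 is not satisfied.

[1] beta = 12 = 12 (first disjunct)  true
[2] beta − eta = 12 − 6 = 6  true
[3] beta × eps = 12 × 5 = 60  true
[4] 28 mod 7 = 0  true
[5] 29 = 6×4 + 5, so 6 does not divide 29  false
[6] 6 / 3 = 2, so 3 divides 6  true
[7] gamma × delta = 28 × 29 = 812  true
[8] values 12, 6, 29, 28 are pairwise distinct  true
[9] max(29, 6) = 29  true
[10] eps = 5 is in {5, 9, 0}  true
[11] gamma × eta = 28 × 6 = 168  true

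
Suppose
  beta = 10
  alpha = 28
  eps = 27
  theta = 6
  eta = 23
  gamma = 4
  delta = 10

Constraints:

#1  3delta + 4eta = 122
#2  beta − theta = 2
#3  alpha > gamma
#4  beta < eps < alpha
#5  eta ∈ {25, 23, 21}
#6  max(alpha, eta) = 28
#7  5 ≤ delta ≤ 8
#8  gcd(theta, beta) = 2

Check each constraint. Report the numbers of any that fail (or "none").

Constraints 2, 7 are violated.

#1 3delta + 4eta = 3(10) + 4(23) = 122 — holds.
#2 beta − theta = 10 − 6 = 4, not 2 — does not hold.
#3 alpha = 28, gamma = 4; 28 > 4 — holds.
#4 values 10 < 27 < 28 — holds.
#5 eta = 23 is in {25, 23, 21} — holds.
#6 max(28, 23) = 28 — holds.
#7 delta = 10 is outside [5, 8] — does not hold.
#8 gcd(6, 10) = 2 — holds.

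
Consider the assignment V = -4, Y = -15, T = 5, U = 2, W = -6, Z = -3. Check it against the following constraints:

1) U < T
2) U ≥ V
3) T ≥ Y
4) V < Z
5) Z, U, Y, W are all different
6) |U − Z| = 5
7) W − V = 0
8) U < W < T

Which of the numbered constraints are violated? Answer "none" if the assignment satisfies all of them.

1) U = 2, T = 5; 2 < 5  ✔
2) U = 2, V = -4; 2 ≥ -4  ✔
3) T = 5, Y = -15; 5 ≥ -15  ✔
4) V = -4, Z = -3; -4 < -3  ✔
5) values -3, 2, -15, -6 are pairwise distinct  ✔
6) |2 − (-3)| = 5  ✔
7) W − V = -6 − (-4) = -2, not 0  ✘
8) values 2, -6, 5; U = 2 is not < W = -6  ✘

No — constraints 7, 8 are not satisfied.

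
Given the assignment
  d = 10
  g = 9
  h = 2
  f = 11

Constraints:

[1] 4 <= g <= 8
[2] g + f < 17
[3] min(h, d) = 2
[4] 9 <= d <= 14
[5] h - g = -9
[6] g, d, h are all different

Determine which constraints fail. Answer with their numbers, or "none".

Violated: 1, 2, and 5.

[1] g = 9 is outside [4, 8]  no
[2] g + f = 9 + 11 = 20; 20 ≥ 17, bound 17 not met  no
[3] min(2, 10) = 2  yes
[4] d = 10 lies in [9, 14]  yes
[5] h - g = 2 - 9 = -7, not -9  no
[6] values 9, 10, 2 are pairwise distinct  yes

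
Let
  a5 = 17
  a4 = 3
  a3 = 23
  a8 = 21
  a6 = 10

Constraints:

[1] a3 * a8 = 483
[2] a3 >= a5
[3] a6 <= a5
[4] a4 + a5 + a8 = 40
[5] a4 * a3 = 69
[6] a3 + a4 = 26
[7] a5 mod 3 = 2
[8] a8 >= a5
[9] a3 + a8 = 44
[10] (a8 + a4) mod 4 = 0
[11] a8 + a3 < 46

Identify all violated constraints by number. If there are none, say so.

Constraint 4 is violated.

[1] a3 * a8 = 23 * 21 = 483 — holds.
[2] a3 = 23, a5 = 17; 23 ≥ 17 — holds.
[3] a6 = 10, a5 = 17; 10 ≤ 17 — holds.
[4] a4 + a5 + a8 = 3 + 17 + 21 = 41, not 40 — fails.
[5] a4 * a3 = 3 * 23 = 69 — holds.
[6] a3 + a4 = 23 + 3 = 26 — holds.
[7] 17 mod 3 = 2 — holds.
[8] a8 = 21, a5 = 17; 21 ≥ 17 — holds.
[9] a3 + a8 = 23 + 21 = 44 — holds.
[10] a8 + a4 = 24; 24 mod 4 = 0 — holds.
[11] a8 + a3 = 21 + 23 = 44; 44 < 46 — holds.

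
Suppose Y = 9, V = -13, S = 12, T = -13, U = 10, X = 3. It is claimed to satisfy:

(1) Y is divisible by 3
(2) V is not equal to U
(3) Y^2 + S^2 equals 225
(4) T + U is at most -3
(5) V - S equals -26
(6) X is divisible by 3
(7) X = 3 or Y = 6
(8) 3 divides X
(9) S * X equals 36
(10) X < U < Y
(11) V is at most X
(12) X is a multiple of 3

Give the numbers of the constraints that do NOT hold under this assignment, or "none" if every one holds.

(1) 9 / 3 = 3, so 3 divides 9 — holds.
(2) V = -13, U = 10; distinct — holds.
(3) Y^2 + S^2 = 9^2 + 12^2 = 81 + 144 = 225 — holds.
(4) T + U = -13 + 10 = -3; -3 ≤ -3 — holds.
(5) V - S = -13 - 12 = -25, not -26 — does not hold.
(6) 3 / 3 = 1, so 3 divides 3 — holds.
(7) X = 3 = 3 (first disjunct) — holds.
(8) 3 / 3 = 1, so 3 divides 3 — holds.
(9) S * X = 12 * 3 = 36 — holds.
(10) values 3, 10, 9; U = 10 is not < Y = 9 — does not hold.
(11) V = -13, X = 3; -13 ≤ 3 — holds.
(12) 3 / 3 = 1, so 3 divides 3 — holds.

No — constraints 5 and 10 are not satisfied.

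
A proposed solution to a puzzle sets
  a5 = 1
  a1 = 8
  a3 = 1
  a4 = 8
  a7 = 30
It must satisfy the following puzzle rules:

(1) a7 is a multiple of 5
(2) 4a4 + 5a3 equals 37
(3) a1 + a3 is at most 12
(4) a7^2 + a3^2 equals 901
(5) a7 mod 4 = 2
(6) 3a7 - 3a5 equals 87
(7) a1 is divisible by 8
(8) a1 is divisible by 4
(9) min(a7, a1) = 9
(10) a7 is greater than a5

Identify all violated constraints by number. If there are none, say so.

(1) 30 / 5 = 6, so 5 divides 30  OK
(2) 4a4 + 5a3 = 4(8) + 5(1) = 37  OK
(3) a1 + a3 = 8 + 1 = 9; 9 ≤ 12  OK
(4) a7^2 + a3^2 = 30^2 + 1^2 = 900 + 1 = 901  OK
(5) 30 mod 4 = 2  OK
(6) 3a7 - 3a5 = 3(30) - 3(1) = 87  OK
(7) 8 / 8 = 1, so 8 divides 8  OK
(8) 8 / 4 = 2, so 4 divides 8  OK
(9) min(30, 8) = 8, not 9  FAIL
(10) a7 = 30, a5 = 1; 30 > 1  OK

Constraint 9 does not hold.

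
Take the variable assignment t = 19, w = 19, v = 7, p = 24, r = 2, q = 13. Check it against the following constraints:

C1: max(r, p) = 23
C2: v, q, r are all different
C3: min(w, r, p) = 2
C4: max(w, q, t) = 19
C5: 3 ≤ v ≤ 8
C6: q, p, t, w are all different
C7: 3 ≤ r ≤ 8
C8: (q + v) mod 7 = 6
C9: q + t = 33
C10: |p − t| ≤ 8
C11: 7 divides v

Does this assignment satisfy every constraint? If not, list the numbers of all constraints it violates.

Constraints 1, 6, 7, and 9 do not hold.

C1: max(2, 24) = 24, not 23 — violated.
C2: values 7, 13, 2 are pairwise distinct — satisfied.
C3: min(19, 2, 24) = 2 — satisfied.
C4: max(19, 13, 19) = 19 — satisfied.
C5: v = 7 lies in [3, 8] — satisfied.
C6: t = w = 19, not all different — violated.
C7: r = 2 is outside [3, 8] — violated.
C8: q + v = 20; 20 mod 7 = 6 — satisfied.
C9: q + t = 13 + 19 = 32, not 33 — violated.
C10: |24 − 19| = 5; 5 ≤ 8 — satisfied.
C11: 7 / 7 = 1, so 7 divides 7 — satisfied.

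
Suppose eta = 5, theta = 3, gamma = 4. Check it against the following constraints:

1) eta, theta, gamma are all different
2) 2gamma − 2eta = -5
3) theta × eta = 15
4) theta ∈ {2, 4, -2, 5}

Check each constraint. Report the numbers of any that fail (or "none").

1) values 5, 3, 4 are pairwise distinct  ✔
2) 2gamma − 2eta = 2(4) − 2(5) = -2, not -5  ✘
3) theta × eta = 3 × 5 = 15  ✔
4) theta = 3 is not in {2, 4, -2, 5}  ✘

No — constraints 2 and 4 are not satisfied.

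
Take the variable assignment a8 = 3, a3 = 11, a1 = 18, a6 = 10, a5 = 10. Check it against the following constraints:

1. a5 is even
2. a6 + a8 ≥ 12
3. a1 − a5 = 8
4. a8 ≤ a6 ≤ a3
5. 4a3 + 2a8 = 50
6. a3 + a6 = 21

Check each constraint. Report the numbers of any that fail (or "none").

1. a5 = 10 is even  holds
2. a6 + a8 = 10 + 3 = 13; 13 ≥ 12  holds
3. a1 − a5 = 18 − 10 = 8  holds
4. values 3 ≤ 10 ≤ 11  holds
5. 4a3 + 2a8 = 4(11) + 2(3) = 50  holds
6. a3 + a6 = 11 + 10 = 21  holds

The assignment satisfies every constraint.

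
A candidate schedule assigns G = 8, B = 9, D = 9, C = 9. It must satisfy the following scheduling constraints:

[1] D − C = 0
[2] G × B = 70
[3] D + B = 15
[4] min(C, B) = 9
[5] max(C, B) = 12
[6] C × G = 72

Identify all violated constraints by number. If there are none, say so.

Constraints 2, 3, 5 are violated.

[1] D − C = 9 − 9 = 0  holds
[2] G × B = 8 × 9 = 72, not 70  fails
[3] D + B = 9 + 9 = 18, not 15  fails
[4] min(9, 9) = 9  holds
[5] max(9, 9) = 9, not 12  fails
[6] C × G = 9 × 8 = 72  holds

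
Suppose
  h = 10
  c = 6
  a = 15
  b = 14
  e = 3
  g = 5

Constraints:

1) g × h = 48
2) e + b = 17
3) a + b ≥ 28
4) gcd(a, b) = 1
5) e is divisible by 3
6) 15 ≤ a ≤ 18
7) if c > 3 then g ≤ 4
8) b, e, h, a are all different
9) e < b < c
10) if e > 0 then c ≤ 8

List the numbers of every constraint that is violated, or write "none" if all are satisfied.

Constraints 1, 7, and 9 are violated.

1) g × h = 5 × 10 = 50, not 48 — fails.
2) e + b = 3 + 14 = 17 — holds.
3) a + b = 15 + 14 = 29; 29 ≥ 28 — holds.
4) gcd(15, 14) = 1 — holds.
5) 3 / 3 = 1, so 3 divides 3 — holds.
6) a = 15 lies in [15, 18] — holds.
7) c = 6 > 3, so we need g ≤ 4; but g = 5 > 4 — fails.
8) values 14, 3, 10, 15 are pairwise distinct — holds.
9) values 3, 14, 6; b = 14 is not < c = 6 — fails.
10) e = 3 > 0, so we need c ≤ 8; c = 6 ≤ 8 — holds.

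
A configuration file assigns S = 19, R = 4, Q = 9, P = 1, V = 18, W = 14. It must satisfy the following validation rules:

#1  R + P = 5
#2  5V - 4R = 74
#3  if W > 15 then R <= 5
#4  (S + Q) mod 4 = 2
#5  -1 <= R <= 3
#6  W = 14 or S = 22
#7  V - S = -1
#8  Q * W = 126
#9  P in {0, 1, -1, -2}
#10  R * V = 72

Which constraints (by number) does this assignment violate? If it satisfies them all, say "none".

#1 R + P = 4 + 1 = 5  holds
#2 5V - 4R = 5(18) - 4(4) = 74  holds
#3 W = 14, not > 15; antecedent false, conditional vacuously true  holds
#4 S + Q = 28; 28 mod 4 = 0, not 2  fails
#5 R = 4 is outside [-1, 3]  fails
#6 W = 14 = 14 (first disjunct)  holds
#7 V - S = 18 - 19 = -1  holds
#8 Q * W = 9 * 14 = 126  holds
#9 P = 1 is in {0, 1, -1, -2}  holds
#10 R * V = 4 * 18 = 72  holds

Violated: 4 and 5.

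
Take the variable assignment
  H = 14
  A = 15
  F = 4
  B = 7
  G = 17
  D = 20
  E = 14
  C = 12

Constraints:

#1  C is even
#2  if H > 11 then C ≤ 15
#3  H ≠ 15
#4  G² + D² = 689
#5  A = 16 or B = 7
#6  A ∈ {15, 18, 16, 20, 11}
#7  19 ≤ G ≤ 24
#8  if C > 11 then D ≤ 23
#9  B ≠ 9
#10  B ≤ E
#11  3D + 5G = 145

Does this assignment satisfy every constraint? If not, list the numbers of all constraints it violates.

#1 C = 12 is even — satisfied.
#2 H = 14 > 11, so we need C ≤ 15; C = 12 ≤ 15 — satisfied.
#3 H = 14, and 14 ≠ 15 — satisfied.
#4 G² + D² = 17² + 20² = 289 + 400 = 689 — satisfied.
#5 A = 15 ≠ 16, but B = 7 = 7 (second disjunct) — satisfied.
#6 A = 15 is in {15, 18, 16, 20, 11} — satisfied.
#7 G = 17 is outside [19, 24] — violated.
#8 C = 12 > 11, so we need D ≤ 23; D = 20 ≤ 23 — satisfied.
#9 B = 7, and 7 ≠ 9 — satisfied.
#10 B = 7, E = 14; 7 ≤ 14 — satisfied.
#11 3D + 5G = 3(20) + 5(17) = 145 — satisfied.

The assignment fails constraint 7.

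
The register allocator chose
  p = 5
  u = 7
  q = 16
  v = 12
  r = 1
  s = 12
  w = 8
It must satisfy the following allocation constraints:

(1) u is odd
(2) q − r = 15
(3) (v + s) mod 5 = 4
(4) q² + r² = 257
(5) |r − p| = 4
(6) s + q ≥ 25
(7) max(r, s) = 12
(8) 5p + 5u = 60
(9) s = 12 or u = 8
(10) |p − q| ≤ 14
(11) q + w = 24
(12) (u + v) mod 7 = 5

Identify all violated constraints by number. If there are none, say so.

None — every constraint holds.

(1) u = 7 is odd — holds.
(2) q − r = 16 − 1 = 15 — holds.
(3) v + s = 24; 24 mod 5 = 4 — holds.
(4) q² + r² = 16² + 1² = 256 + 1 = 257 — holds.
(5) |1 − 5| = 4 — holds.
(6) s + q = 12 + 16 = 28; 28 ≥ 25 — holds.
(7) max(1, 12) = 12 — holds.
(8) 5p + 5u = 5(5) + 5(7) = 60 — holds.
(9) s = 12 = 12 (first disjunct) — holds.
(10) |5 − 16| = 11; 11 ≤ 14 — holds.
(11) q + w = 16 + 8 = 24 — holds.
(12) u + v = 19; 19 mod 7 = 5 — holds.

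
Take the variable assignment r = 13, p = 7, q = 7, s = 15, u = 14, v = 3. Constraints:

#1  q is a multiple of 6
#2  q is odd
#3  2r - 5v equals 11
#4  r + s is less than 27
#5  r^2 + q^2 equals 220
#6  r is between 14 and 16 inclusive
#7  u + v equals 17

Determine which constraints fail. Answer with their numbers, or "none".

#1 7 = 6*1 + 1, so 6 does not divide 7 — violated.
#2 q = 7 is odd — satisfied.
#3 2r - 5v = 2(13) - 5(3) = 11 — satisfied.
#4 r + s = 13 + 15 = 28; 28 ≥ 27, bound 27 not met — violated.
#5 r^2 + q^2 = 13^2 + 7^2 = 169 + 49 = 218, not 220 — violated.
#6 r = 13 is outside [14, 16] — violated.
#7 u + v = 14 + 3 = 17 — satisfied.

Constraints 1, 4, 5, 6 are violated.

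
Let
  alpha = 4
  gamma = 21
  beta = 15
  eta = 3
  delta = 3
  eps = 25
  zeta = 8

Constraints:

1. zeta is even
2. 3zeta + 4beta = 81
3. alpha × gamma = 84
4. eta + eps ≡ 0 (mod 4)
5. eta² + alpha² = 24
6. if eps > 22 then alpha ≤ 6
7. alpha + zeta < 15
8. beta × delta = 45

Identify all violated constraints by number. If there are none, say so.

Constraints 2 and 5 are violated.

1. zeta = 8 is even  holds
2. 3zeta + 4beta = 3(8) + 4(15) = 84, not 81  fails
3. alpha × gamma = 4 × 21 = 84  holds
4. eta + eps = 28; 28 mod 4 = 0  holds
5. eta² + alpha² = 3² + 4² = 9 + 16 = 25, not 24  fails
6. eps = 25 > 22, so we need alpha ≤ 6; alpha = 4 ≤ 6  holds
7. alpha + zeta = 4 + 8 = 12; 12 < 15  holds
8. beta × delta = 15 × 3 = 45  holds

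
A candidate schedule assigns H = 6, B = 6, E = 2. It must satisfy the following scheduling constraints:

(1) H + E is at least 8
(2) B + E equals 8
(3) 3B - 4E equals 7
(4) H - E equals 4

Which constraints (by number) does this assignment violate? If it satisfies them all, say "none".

(1) H + E = 6 + 2 = 8; 8 ≥ 8  true
(2) B + E = 6 + 2 = 8  true
(3) 3B - 4E = 3(6) - 4(2) = 10, not 7  false
(4) H - E = 6 - 2 = 4  true

Constraint 3 is violated.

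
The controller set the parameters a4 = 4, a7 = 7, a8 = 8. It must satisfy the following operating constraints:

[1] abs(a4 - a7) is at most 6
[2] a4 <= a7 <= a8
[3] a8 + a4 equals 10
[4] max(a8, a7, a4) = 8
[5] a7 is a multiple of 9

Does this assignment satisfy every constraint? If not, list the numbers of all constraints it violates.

[1] abs(4 - 7) = 3; 3 ≤ 6  OK
[2] values 4 <= 7 <= 8  OK
[3] a8 + a4 = 8 + 4 = 12, not 10  FAIL
[4] max(8, 7, 4) = 8  OK
[5] 7 = 9*0 + 7, so 9 does not divide 7  FAIL

Constraints 3, 5 do not hold.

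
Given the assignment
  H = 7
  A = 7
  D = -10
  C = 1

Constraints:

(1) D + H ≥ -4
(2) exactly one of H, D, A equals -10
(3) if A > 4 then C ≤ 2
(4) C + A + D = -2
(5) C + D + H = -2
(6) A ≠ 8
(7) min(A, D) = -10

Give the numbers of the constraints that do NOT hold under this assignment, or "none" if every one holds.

(1) D + H = -10 + 7 = -3; -3 ≥ -4  true
(2) H=7, D=-10, A=7; 1 of them equals -10  true
(3) A = 7 > 4, so we need C ≤ 2; C = 1 ≤ 2  true
(4) C + A + D = 1 + 7 + (-10) = -2  true
(5) C + D + H = 1 + (-10) + 7 = -2  true
(6) A = 7, and 7 ≠ 8  true
(7) min(7, -10) = -10  true

No violations.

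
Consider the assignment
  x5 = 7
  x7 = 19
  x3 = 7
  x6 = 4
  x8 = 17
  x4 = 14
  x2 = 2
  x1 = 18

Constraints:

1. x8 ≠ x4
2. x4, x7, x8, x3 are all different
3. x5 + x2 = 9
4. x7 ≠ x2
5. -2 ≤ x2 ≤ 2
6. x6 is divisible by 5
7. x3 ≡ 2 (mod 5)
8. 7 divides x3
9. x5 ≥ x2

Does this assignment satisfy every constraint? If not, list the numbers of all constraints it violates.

1. x8 = 17, x4 = 14; distinct — holds.
2. values 14, 19, 17, 7 are pairwise distinct — holds.
3. x5 + x2 = 7 + 2 = 9 — holds.
4. x7 = 19, x2 = 2; distinct — holds.
5. x2 = 2 lies in [-2, 2] — holds.
6. 4 = 5×0 + 4, so 5 does not divide 4 — fails.
7. 7 mod 5 = 2 — holds.
8. 7 / 7 = 1, so 7 divides 7 — holds.
9. x5 = 7, x2 = 2; 7 ≥ 2 — holds.

Violated: 6.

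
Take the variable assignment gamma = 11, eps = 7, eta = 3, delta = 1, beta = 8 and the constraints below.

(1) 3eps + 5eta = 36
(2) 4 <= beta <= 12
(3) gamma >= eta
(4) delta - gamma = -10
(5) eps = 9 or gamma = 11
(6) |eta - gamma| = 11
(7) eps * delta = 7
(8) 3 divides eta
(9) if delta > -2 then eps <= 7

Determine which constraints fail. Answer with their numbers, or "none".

(1) 3eps + 5eta = 3(7) + 5(3) = 36  holds
(2) beta = 8 lies in [4, 12]  holds
(3) gamma = 11, eta = 3; 11 ≥ 3  holds
(4) delta - gamma = 1 - 11 = -10  holds
(5) eps = 7 ≠ 9, but gamma = 11 = 11 (second disjunct)  holds
(6) |3 - 11| = 8, not 11  fails
(7) eps * delta = 7 * 1 = 7  holds
(8) 3 / 3 = 1, so 3 divides 3  holds
(9) delta = 1 > -2, so we need eps ≤ 7; eps = 7 ≤ 7  holds

The assignment fails constraint 6.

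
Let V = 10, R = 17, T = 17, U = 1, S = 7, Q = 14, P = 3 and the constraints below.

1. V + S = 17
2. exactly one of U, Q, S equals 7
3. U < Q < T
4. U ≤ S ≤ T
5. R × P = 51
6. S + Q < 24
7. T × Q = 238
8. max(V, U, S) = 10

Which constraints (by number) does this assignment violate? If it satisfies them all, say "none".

All constraints are satisfied.

1. V + S = 10 + 7 = 17  true
2. U=1, Q=14, S=7; 1 of them equals 7  true
3. values 1 < 14 < 17  true
4. values 1 ≤ 7 ≤ 17  true
5. R × P = 17 × 3 = 51  true
6. S + Q = 7 + 14 = 21; 21 < 24  true
7. T × Q = 17 × 14 = 238  true
8. max(10, 1, 7) = 10  true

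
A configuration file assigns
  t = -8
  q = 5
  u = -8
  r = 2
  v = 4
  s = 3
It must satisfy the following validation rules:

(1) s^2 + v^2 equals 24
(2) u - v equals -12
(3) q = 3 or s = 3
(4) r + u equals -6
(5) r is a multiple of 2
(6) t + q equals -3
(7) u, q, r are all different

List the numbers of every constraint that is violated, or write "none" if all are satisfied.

(1) s^2 + v^2 = 3^2 + 4^2 = 9 + 16 = 25, not 24 — violated.
(2) u - v = -8 - 4 = -12 — OK.
(3) q = 5 ≠ 3, but s = 3 = 3 (second disjunct) — OK.
(4) r + u = 2 + (-8) = -6 — OK.
(5) 2 / 2 = 1, so 2 divides 2 — OK.
(6) t + q = -8 + 5 = -3 — OK.
(7) values -8, 5, 2 are pairwise distinct — OK.

Constraint 1 is violated.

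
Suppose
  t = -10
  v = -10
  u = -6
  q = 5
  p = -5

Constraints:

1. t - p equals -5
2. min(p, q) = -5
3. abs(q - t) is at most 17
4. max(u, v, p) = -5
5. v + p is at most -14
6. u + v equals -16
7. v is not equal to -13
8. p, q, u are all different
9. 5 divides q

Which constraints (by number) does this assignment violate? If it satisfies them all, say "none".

None — every constraint holds.

1. t - p = -10 - (-5) = -5 — holds.
2. min(-5, 5) = -5 — holds.
3. abs(5 - (-10)) = 15; 15 ≤ 17 — holds.
4. max(-6, -10, -5) = -5 — holds.
5. v + p = -10 + (-5) = -15; -15 ≤ -14 — holds.
6. u + v = -6 + (-10) = -16 — holds.
7. v = -10, and -10 ≠ -13 — holds.
8. values -5, 5, -6 are pairwise distinct — holds.
9. 5 / 5 = 1, so 5 divides 5 — holds.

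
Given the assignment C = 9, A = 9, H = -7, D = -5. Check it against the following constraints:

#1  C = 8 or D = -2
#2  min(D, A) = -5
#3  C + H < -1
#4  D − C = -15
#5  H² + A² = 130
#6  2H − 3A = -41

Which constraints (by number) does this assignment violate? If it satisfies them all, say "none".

#1 C = 9 ≠ 8 and D = -5 ≠ -2; both disjuncts false — violated.
#2 min(-5, 9) = -5 — OK.
#3 C + H = 9 + (-7) = 2; 2 ≥ -1, bound -1 not met — violated.
#4 D − C = -5 − 9 = -14, not -15 — violated.
#5 H² + A² = (-7)² + 9² = 49 + 81 = 130 — OK.
#6 2H − 3A = 2(-7) − 3(9) = -41 — OK.

Violated: 1, 3, and 4.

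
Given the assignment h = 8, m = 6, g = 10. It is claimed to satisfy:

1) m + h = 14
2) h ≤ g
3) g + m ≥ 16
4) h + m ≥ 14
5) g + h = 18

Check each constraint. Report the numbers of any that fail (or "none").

None — every constraint holds.

1) m + h = 6 + 8 = 14  OK
2) h = 8, g = 10; 8 ≤ 10  OK
3) g + m = 10 + 6 = 16; 16 ≥ 16  OK
4) h + m = 8 + 6 = 14; 14 ≥ 14  OK
5) g + h = 10 + 8 = 18  OK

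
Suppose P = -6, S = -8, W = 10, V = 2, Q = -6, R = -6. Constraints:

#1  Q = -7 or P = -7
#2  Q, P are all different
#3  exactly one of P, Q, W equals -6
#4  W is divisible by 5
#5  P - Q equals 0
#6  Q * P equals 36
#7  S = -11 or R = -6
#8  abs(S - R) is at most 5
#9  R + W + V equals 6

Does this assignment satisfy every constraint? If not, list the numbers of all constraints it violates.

#1 Q = -6 ≠ -7 and P = -6 ≠ -7; both disjuncts false  ✘
#2 Q = P = -6, not all different  ✘
#3 P=-6, Q=-6, W=10; 2 of them equal -6, not exactly one  ✘
#4 10 / 5 = 2, so 5 divides 10  ✔
#5 P - Q = -6 - (-6) = 0  ✔
#6 Q * P = -6 * (-6) = 36  ✔
#7 S = -8 ≠ -11, but R = -6 = -6 (second disjunct)  ✔
#8 abs(-8 - (-6)) = 2; 2 ≤ 5  ✔
#9 R + W + V = -6 + 10 + 2 = 6  ✔

Constraints 1, 2, 3 do not hold.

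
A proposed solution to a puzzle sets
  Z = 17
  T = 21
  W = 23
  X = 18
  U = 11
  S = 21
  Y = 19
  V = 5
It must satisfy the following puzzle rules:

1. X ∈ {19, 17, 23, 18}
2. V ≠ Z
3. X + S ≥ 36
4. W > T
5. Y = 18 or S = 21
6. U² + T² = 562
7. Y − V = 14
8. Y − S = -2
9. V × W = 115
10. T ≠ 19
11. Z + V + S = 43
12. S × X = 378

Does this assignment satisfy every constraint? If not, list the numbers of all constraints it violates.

None — every constraint holds.

1. X = 18 is in {19, 17, 23, 18}  true
2. V = 5, Z = 17; distinct  true
3. X + S = 18 + 21 = 39; 39 ≥ 36  true
4. W = 23, T = 21; 23 > 21  true
5. Y = 19 ≠ 18, but S = 21 = 21 (second disjunct)  true
6. U² + T² = 11² + 21² = 121 + 441 = 562  true
7. Y − V = 19 − 5 = 14  true
8. Y − S = 19 − 21 = -2  true
9. V × W = 5 × 23 = 115  true
10. T = 21, and 21 ≠ 19  true
11. Z + V + S = 17 + 5 + 21 = 43  true
12. S × X = 21 × 18 = 378  true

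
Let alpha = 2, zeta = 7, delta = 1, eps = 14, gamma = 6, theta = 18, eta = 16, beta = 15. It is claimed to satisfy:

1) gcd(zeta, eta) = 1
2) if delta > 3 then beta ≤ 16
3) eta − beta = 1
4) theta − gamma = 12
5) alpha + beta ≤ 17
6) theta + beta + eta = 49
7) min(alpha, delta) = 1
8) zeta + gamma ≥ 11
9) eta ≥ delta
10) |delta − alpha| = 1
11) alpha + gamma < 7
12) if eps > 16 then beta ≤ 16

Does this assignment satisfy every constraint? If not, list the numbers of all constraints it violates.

Violated: 11.

1) gcd(7, 16) = 1 — holds.
2) delta = 1, not > 3; antecedent false, conditional vacuously true — holds.
3) eta − beta = 16 − 15 = 1 — holds.
4) theta − gamma = 18 − 6 = 12 — holds.
5) alpha + beta = 2 + 15 = 17; 17 ≤ 17 — holds.
6) theta + beta + eta = 18 + 15 + 16 = 49 — holds.
7) min(2, 1) = 1 — holds.
8) zeta + gamma = 7 + 6 = 13; 13 ≥ 11 — holds.
9) eta = 16, delta = 1; 16 ≥ 1 — holds.
10) |1 − 2| = 1 — holds.
11) alpha + gamma = 2 + 6 = 8; 8 ≥ 7, bound 7 not met — fails.
12) eps = 14, not > 16; antecedent false, conditional vacuously true — holds.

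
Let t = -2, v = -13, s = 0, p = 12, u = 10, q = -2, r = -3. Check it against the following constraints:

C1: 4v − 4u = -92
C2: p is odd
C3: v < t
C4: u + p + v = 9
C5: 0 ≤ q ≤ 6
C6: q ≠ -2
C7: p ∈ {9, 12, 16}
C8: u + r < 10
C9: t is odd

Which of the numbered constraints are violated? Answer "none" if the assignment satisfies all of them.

C1: 4v − 4u = 4(-13) − 4(10) = -92  OK
C2: p = 12 is even  FAIL
C3: v = -13, t = -2; -13 < -2  OK
C4: u + p + v = 10 + 12 + (-13) = 9  OK
C5: q = -2 is outside [0, 6]  FAIL
C6: q = -2, but -2 is required to differ  FAIL
C7: p = 12 is in {9, 12, 16}  OK
C8: u + r = 10 + (-3) = 7; 7 < 10  OK
C9: t = -2 is even  FAIL

Constraints 2, 5, 6, 9 are violated.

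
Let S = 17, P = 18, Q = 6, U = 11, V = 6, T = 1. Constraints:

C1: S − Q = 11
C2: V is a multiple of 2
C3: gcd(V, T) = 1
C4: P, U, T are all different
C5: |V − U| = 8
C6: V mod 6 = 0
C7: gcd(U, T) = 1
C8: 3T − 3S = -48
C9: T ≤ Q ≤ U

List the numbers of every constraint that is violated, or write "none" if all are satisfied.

C1: S − Q = 17 − 6 = 11 — satisfied.
C2: 6 / 2 = 3, so 2 divides 6 — satisfied.
C3: gcd(6, 1) = 1 — satisfied.
C4: values 18, 11, 1 are pairwise distinct — satisfied.
C5: |6 − 11| = 5, not 8 — violated.
C6: 6 mod 6 = 0 — satisfied.
C7: gcd(11, 1) = 1 — satisfied.
C8: 3T − 3S = 3(1) − 3(17) = -48 — satisfied.
C9: values 1 ≤ 6 ≤ 11 — satisfied.

Constraint 5 is violated.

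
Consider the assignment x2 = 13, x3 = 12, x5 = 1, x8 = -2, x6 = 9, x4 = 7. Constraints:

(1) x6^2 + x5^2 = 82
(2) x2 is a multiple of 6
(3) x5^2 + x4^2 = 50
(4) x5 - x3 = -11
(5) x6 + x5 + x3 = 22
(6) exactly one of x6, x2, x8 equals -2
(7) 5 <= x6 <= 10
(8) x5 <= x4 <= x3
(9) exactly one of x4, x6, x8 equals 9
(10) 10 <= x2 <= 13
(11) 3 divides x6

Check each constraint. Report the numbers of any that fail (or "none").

(1) x6^2 + x5^2 = 9^2 + 1^2 = 81 + 1 = 82 — satisfied.
(2) 13 = 6*2 + 1, so 6 does not divide 13 — violated.
(3) x5^2 + x4^2 = 1^2 + 7^2 = 1 + 49 = 50 — satisfied.
(4) x5 - x3 = 1 - 12 = -11 — satisfied.
(5) x6 + x5 + x3 = 9 + 1 + 12 = 22 — satisfied.
(6) x6=9, x2=13, x8=-2; 1 of them equals -2 — satisfied.
(7) x6 = 9 lies in [5, 10] — satisfied.
(8) values 1 <= 7 <= 12 — satisfied.
(9) x4=7, x6=9, x8=-2; 1 of them equals 9 — satisfied.
(10) x2 = 13 lies in [10, 13] — satisfied.
(11) 9 / 3 = 3, so 3 divides 9 — satisfied.

Violated: 2.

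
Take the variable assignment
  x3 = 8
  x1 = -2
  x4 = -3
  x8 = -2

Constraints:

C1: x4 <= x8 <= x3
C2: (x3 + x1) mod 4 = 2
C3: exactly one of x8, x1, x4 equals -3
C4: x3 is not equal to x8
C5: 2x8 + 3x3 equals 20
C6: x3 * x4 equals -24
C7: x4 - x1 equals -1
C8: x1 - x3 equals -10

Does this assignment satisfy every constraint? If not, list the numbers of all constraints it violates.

None — every constraint holds.

C1: values -3 <= -2 <= 8 — holds.
C2: x3 + x1 = 6; 6 mod 4 = 2 — holds.
C3: x8=-2, x1=-2, x4=-3; 1 of them equals -3 — holds.
C4: x3 = 8, x8 = -2; distinct — holds.
C5: 2x8 + 3x3 = 2(-2) + 3(8) = 20 — holds.
C6: x3 * x4 = 8 * (-3) = -24 — holds.
C7: x4 - x1 = -3 - (-2) = -1 — holds.
C8: x1 - x3 = -2 - 8 = -10 — holds.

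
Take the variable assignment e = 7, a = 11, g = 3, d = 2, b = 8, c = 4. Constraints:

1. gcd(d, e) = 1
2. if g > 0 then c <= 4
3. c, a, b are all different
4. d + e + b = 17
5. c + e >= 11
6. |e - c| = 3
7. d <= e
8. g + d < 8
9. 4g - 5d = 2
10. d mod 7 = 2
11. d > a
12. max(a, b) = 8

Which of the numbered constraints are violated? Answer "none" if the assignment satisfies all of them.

Constraints 11 and 12 are violated.

1. gcd(2, 7) = 1  OK
2. g = 3 > 0, so we need c ≤ 4; c = 4 ≤ 4  OK
3. values 4, 11, 8 are pairwise distinct  OK
4. d + e + b = 2 + 7 + 8 = 17  OK
5. c + e = 4 + 7 = 11; 11 ≥ 11  OK
6. |7 - 4| = 3  OK
7. d = 2, e = 7; 2 ≤ 7  OK
8. g + d = 3 + 2 = 5; 5 < 8  OK
9. 4g - 5d = 4(3) - 5(2) = 2  OK
10. 2 mod 7 = 2  OK
11. d = 2, a = 11; 2 ≤ 11 (want >)  FAIL
12. max(11, 8) = 11, not 8  FAIL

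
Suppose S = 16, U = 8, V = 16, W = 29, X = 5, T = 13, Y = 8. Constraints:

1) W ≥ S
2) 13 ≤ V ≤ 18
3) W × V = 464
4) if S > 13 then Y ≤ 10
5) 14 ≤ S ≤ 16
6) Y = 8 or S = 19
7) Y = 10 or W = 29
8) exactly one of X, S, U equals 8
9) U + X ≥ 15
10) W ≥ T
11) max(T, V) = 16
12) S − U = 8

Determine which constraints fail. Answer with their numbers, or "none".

Violated: 9.

1) W = 29, S = 16; 29 ≥ 16  OK
2) V = 16 lies in [13, 18]  OK
3) W × V = 29 × 16 = 464  OK
4) S = 16 > 13, so we need Y ≤ 10; Y = 8 ≤ 10  OK
5) S = 16 lies in [14, 16]  OK
6) Y = 8 = 8 (first disjunct)  OK
7) Y = 8 ≠ 10, but W = 29 = 29 (second disjunct)  OK
8) X=5, S=16, U=8; 1 of them equals 8  OK
9) U + X = 8 + 5 = 13; 13 < 15, bound 15 not met  FAIL
10) W = 29, T = 13; 29 ≥ 13  OK
11) max(13, 16) = 16  OK
12) S − U = 16 − 8 = 8  OK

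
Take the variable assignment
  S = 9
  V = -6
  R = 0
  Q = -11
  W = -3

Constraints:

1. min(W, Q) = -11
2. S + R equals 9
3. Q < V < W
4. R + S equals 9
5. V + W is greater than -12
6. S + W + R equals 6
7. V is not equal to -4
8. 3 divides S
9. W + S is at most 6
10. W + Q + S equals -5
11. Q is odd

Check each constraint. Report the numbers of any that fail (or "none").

1. min(-3, -11) = -11 — holds.
2. S + R = 9 + 0 = 9 — holds.
3. values -11 < -6 < -3 — holds.
4. R + S = 0 + 9 = 9 — holds.
5. V + W = -6 + (-3) = -9; -9 > -12 — holds.
6. S + W + R = 9 + (-3) + 0 = 6 — holds.
7. V = -6, and -6 ≠ -4 — holds.
8. 9 / 3 = 3, so 3 divides 9 — holds.
9. W + S = -3 + 9 = 6; 6 ≤ 6 — holds.
10. W + Q + S = -3 + (-11) + 9 = -5 — holds.
11. Q = -11 is odd — holds.

None — every constraint holds.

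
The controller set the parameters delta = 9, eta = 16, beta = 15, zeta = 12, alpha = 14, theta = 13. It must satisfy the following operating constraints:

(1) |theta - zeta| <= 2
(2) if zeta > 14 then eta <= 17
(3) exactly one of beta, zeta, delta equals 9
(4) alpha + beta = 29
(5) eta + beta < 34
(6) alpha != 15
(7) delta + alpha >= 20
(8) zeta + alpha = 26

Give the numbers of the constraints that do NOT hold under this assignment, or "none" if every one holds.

The assignment satisfies every constraint.

(1) |13 - 12| = 1; 1 ≤ 2 — holds.
(2) zeta = 12, not > 14; antecedent false, conditional vacuously true — holds.
(3) beta=15, zeta=12, delta=9; 1 of them equals 9 — holds.
(4) alpha + beta = 14 + 15 = 29 — holds.
(5) eta + beta = 16 + 15 = 31; 31 < 34 — holds.
(6) alpha = 14, and 14 ≠ 15 — holds.
(7) delta + alpha = 9 + 14 = 23; 23 ≥ 20 — holds.
(8) zeta + alpha = 12 + 14 = 26 — holds.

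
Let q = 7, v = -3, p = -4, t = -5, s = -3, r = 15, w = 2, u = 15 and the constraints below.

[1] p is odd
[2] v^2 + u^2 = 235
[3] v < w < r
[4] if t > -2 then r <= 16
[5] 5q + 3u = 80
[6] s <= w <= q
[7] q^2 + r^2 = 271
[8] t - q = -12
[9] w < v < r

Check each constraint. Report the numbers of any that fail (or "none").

[1] p = -4 is even — violated.
[2] v^2 + u^2 = (-3)^2 + 15^2 = 9 + 225 = 234, not 235 — violated.
[3] values -3 < 2 < 15 — OK.
[4] t = -5, not > -2; antecedent false, conditional vacuously true — OK.
[5] 5q + 3u = 5(7) + 3(15) = 80 — OK.
[6] values -3 <= 2 <= 7 — OK.
[7] q^2 + r^2 = 7^2 + 15^2 = 49 + 225 = 274, not 271 — violated.
[8] t - q = -5 - 7 = -12 — OK.
[9] values 2, -3, 15; w = 2 is not < v = -3 — violated.

Violated: 1, 2, 7, and 9.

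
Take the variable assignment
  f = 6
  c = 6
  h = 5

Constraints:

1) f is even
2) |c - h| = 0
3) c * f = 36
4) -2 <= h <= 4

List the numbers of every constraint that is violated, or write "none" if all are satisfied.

The assignment fails constraints 2, 4.

1) f = 6 is even  OK
2) |6 - 5| = 1, not 0  FAIL
3) c * f = 6 * 6 = 36  OK
4) h = 5 is outside [-2, 4]  FAIL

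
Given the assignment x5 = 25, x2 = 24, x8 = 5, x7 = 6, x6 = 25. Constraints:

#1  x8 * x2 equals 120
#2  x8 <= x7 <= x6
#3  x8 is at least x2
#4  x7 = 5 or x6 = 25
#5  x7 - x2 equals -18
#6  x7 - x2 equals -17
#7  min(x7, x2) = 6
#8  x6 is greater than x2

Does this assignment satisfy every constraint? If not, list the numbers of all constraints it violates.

#1 x8 * x2 = 5 * 24 = 120  yes
#2 values 5 <= 6 <= 25  yes
#3 x8 = 5, x2 = 24; 5 < 24 (want ≥)  no
#4 x7 = 6 ≠ 5, but x6 = 25 = 25 (second disjunct)  yes
#5 x7 - x2 = 6 - 24 = -18  yes
#6 x7 - x2 = 6 - 24 = -18, not -17  no
#7 min(6, 24) = 6  yes
#8 x6 = 25, x2 = 24; 25 > 24  yes

No — constraints 3 and 6 are not satisfied.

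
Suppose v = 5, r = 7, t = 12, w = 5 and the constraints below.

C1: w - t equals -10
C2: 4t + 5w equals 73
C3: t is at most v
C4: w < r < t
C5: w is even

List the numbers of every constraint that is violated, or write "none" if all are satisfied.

C1: w - t = 5 - 12 = -7, not -10  false
C2: 4t + 5w = 4(12) + 5(5) = 73  true
C3: t = 12, v = 5; 12 > 5 (want ≤)  false
C4: values 5 < 7 < 12  true
C5: w = 5 is odd  false

The assignment fails constraints 1, 3, and 5.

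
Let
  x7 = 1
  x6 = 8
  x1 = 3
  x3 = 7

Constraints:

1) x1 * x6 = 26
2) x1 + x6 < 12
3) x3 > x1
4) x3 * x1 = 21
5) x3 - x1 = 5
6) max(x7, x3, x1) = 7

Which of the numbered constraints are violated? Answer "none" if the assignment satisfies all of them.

1) x1 * x6 = 3 * 8 = 24, not 26  ✘
2) x1 + x6 = 3 + 8 = 11; 11 < 12  ✔
3) x3 = 7, x1 = 3; 7 > 3  ✔
4) x3 * x1 = 7 * 3 = 21  ✔
5) x3 - x1 = 7 - 3 = 4, not 5  ✘
6) max(1, 7, 3) = 7  ✔

Constraints 1 and 5 do not hold.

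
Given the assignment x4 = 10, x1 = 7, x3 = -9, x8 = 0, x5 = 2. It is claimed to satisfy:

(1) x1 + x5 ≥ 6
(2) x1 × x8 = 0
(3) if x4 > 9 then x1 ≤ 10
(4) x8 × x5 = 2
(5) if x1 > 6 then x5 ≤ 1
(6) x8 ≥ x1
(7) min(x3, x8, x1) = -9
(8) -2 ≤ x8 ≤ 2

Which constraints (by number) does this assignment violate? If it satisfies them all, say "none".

Constraints 4, 5, and 6 do not hold.

(1) x1 + x5 = 7 + 2 = 9; 9 ≥ 6  yes
(2) x1 × x8 = 7 × 0 = 0  yes
(3) x4 = 10 > 9, so we need x1 ≤ 10; x1 = 7 ≤ 10  yes
(4) x8 × x5 = 0 × 2 = 0, not 2  no
(5) x1 = 7 > 6, so we need x5 ≤ 1; but x5 = 2 > 1  no
(6) x8 = 0, x1 = 7; 0 < 7 (want ≥)  no
(7) min(-9, 0, 7) = -9  yes
(8) x8 = 0 lies in [-2, 2]  yes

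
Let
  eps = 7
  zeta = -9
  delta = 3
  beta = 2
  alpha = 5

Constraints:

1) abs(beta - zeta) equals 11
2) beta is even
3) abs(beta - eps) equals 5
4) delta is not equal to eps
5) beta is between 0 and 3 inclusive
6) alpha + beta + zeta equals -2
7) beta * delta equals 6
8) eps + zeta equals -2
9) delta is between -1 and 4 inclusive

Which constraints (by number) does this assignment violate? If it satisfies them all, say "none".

None — every constraint holds.

1) abs(2 - (-9)) = 11 — satisfied.
2) beta = 2 is even — satisfied.
3) abs(2 - 7) = 5 — satisfied.
4) delta = 3, eps = 7; distinct — satisfied.
5) beta = 2 lies in [0, 3] — satisfied.
6) alpha + beta + zeta = 5 + 2 + (-9) = -2 — satisfied.
7) beta * delta = 2 * 3 = 6 — satisfied.
8) eps + zeta = 7 + (-9) = -2 — satisfied.
9) delta = 3 lies in [-1, 4] — satisfied.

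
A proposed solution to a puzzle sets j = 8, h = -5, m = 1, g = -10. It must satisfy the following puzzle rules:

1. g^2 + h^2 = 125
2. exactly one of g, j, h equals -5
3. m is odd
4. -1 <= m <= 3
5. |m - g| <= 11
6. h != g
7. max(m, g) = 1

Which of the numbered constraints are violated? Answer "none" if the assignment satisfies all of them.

None — every constraint holds.

1. g^2 + h^2 = (-10)^2 + (-5)^2 = 100 + 25 = 125 — holds.
2. g=-10, j=8, h=-5; 1 of them equals -5 — holds.
3. m = 1 is odd — holds.
4. m = 1 lies in [-1, 3] — holds.
5. |1 - (-10)| = 11; 11 ≤ 11 — holds.
6. h = -5, g = -10; distinct — holds.
7. max(1, -10) = 1 — holds.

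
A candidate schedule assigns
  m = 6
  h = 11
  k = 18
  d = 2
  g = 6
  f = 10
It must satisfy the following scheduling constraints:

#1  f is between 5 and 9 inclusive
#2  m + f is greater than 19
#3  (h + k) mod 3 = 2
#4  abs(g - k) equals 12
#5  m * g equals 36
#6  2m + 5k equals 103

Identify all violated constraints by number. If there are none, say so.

#1 f = 10 is outside [5, 9]  false
#2 m + f = 6 + 10 = 16; 16 ≤ 19, bound 19 not met  false
#3 h + k = 29; 29 mod 3 = 2  true
#4 abs(6 - 18) = 12  true
#5 m * g = 6 * 6 = 36  true
#6 2m + 5k = 2(6) + 5(18) = 102, not 103  false

Constraints 1, 2, 6 do not hold.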